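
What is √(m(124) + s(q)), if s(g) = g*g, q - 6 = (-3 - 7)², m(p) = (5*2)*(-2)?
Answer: 4*√701 ≈ 105.91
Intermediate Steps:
m(p) = -20 (m(p) = 10*(-2) = -20)
q = 106 (q = 6 + (-3 - 7)² = 6 + (-10)² = 6 + 100 = 106)
s(g) = g²
√(m(124) + s(q)) = √(-20 + 106²) = √(-20 + 11236) = √11216 = 4*√701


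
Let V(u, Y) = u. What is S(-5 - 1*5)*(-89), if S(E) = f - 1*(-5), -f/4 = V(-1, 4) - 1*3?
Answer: -1869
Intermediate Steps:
f = 16 (f = -4*(-1 - 1*3) = -4*(-1 - 3) = -4*(-4) = 16)
S(E) = 21 (S(E) = 16 - 1*(-5) = 16 + 5 = 21)
S(-5 - 1*5)*(-89) = 21*(-89) = -1869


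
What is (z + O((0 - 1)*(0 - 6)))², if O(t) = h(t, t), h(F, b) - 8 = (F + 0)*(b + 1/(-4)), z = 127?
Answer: 114921/4 ≈ 28730.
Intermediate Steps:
h(F, b) = 8 + F*(-¼ + b) (h(F, b) = 8 + (F + 0)*(b + 1/(-4)) = 8 + F*(b - ¼) = 8 + F*(-¼ + b))
O(t) = 8 + t² - t/4 (O(t) = 8 - t/4 + t*t = 8 - t/4 + t² = 8 + t² - t/4)
(z + O((0 - 1)*(0 - 6)))² = (127 + (8 + ((0 - 1)*(0 - 6))² - (0 - 1)*(0 - 6)/4))² = (127 + (8 + (-1*(-6))² - (-1)*(-6)/4))² = (127 + (8 + 6² - ¼*6))² = (127 + (8 + 36 - 3/2))² = (127 + 85/2)² = (339/2)² = 114921/4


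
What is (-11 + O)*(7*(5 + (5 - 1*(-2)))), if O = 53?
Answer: 3528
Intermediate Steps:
(-11 + O)*(7*(5 + (5 - 1*(-2)))) = (-11 + 53)*(7*(5 + (5 - 1*(-2)))) = 42*(7*(5 + (5 + 2))) = 42*(7*(5 + 7)) = 42*(7*12) = 42*84 = 3528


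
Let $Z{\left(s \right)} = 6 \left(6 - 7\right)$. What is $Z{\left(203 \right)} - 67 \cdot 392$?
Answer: $-26270$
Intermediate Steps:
$Z{\left(s \right)} = -6$ ($Z{\left(s \right)} = 6 \left(-1\right) = -6$)
$Z{\left(203 \right)} - 67 \cdot 392 = -6 - 67 \cdot 392 = -6 - 26264 = -26270$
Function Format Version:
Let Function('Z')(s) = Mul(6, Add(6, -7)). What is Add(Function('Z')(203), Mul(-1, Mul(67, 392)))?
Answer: -26270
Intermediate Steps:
Function('Z')(s) = -6 (Function('Z')(s) = Mul(6, -1) = -6)
Add(Function('Z')(203), Mul(-1, Mul(67, 392))) = Add(-6, Mul(-1, Mul(67, 392))) = Add(-6, Mul(-1, 26264)) = Add(-6, -26264) = -26270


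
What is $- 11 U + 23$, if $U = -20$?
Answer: $243$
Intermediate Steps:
$- 11 U + 23 = \left(-11\right) \left(-20\right) + 23 = 220 + 23 = 243$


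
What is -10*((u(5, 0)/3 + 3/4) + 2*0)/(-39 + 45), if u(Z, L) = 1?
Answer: -65/36 ≈ -1.8056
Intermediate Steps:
-10*((u(5, 0)/3 + 3/4) + 2*0)/(-39 + 45) = -10*((1/3 + 3/4) + 2*0)/(-39 + 45) = -10*((1*(⅓) + 3*(¼)) + 0)/6 = -10*((⅓ + ¾) + 0)*(⅙) = -10*(13/12 + 0)*(⅙) = -10*(13/12)*(⅙) = -10*13/72 = -1*65/36 = -65/36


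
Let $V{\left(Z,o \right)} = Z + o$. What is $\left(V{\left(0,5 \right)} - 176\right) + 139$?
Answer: $-32$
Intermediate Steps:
$\left(V{\left(0,5 \right)} - 176\right) + 139 = \left(\left(0 + 5\right) - 176\right) + 139 = \left(5 - 176\right) + 139 = -171 + 139 = -32$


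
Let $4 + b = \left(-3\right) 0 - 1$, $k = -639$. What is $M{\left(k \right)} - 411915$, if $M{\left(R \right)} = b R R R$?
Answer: $1304173680$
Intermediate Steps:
$b = -5$ ($b = -4 - 1 = -5$)
$M{\left(R \right)} = - 5 R^{3}$ ($M{\left(R \right)} = - 5 R R R = - 5 R^{2} R = - 5 R^{3}$)
$M{\left(k \right)} - 411915 = - 5 \left(-639\right)^{3} - 411915 = \left(-5\right) \left(-260917119\right) - 411915 = 1304585595 - 411915 = 1304173680$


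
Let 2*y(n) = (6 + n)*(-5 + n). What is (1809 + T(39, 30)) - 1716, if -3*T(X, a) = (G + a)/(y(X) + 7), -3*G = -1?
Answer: 646073/6948 ≈ 92.987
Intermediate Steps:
G = 1/3 (G = -1/3*(-1) = 1/3 ≈ 0.33333)
y(n) = (-5 + n)*(6 + n)/2 (y(n) = ((6 + n)*(-5 + n))/2 = ((-5 + n)*(6 + n))/2 = (-5 + n)*(6 + n)/2)
T(X, a) = -(1/3 + a)/(3*(-8 + X/2 + X**2/2)) (T(X, a) = -(1/3 + a)/(3*((-15 + X/2 + X**2/2) + 7)) = -(1/3 + a)/(3*(-8 + X/2 + X**2/2)))
(1809 + T(39, 30)) - 1716 = (1809 + 2*(-1 - 3*30)/(9*(-16 + 39 + 39**2))) - 1716 = (1809 + 2*(-1 - 90)/(9*(-16 + 39 + 1521))) - 1716 = (1809 + (2/9)*(-91)/1544) - 1716 = (1809 + (2/9)*(1/1544)*(-91)) - 1716 = (1809 - 91/6948) - 1716 = 12568841/6948 - 1716 = 646073/6948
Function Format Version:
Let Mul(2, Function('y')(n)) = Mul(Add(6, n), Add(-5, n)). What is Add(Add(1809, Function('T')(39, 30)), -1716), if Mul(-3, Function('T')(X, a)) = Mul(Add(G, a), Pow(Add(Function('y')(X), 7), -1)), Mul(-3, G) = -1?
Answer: Rational(646073, 6948) ≈ 92.987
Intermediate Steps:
G = Rational(1, 3) (G = Mul(Rational(-1, 3), -1) = Rational(1, 3) ≈ 0.33333)
Function('y')(n) = Mul(Rational(1, 2), Add(-5, n), Add(6, n)) (Function('y')(n) = Mul(Rational(1, 2), Mul(Add(6, n), Add(-5, n))) = Mul(Rational(1, 2), Mul(Add(-5, n), Add(6, n))) = Mul(Rational(1, 2), Add(-5, n), Add(6, n)))
Function('T')(X, a) = Mul(Rational(-1, 3), Pow(Add(-8, Mul(Rational(1, 2), X), Mul(Rational(1, 2), Pow(X, 2))), -1), Add(Rational(1, 3), a)) (Function('T')(X, a) = Mul(Rational(-1, 3), Mul(Add(Rational(1, 3), a), Pow(Add(Add(-15, Mul(Rational(1, 2), X), Mul(Rational(1, 2), Pow(X, 2))), 7), -1))) = Mul(Rational(-1, 3), Mul(Add(Rational(1, 3), a), Pow(Add(-8, Mul(Rational(1, 2), X), Mul(Rational(1, 2), Pow(X, 2))), -1))) = Mul(Rational(-1, 3), Mul(Pow(Add(-8, Mul(Rational(1, 2), X), Mul(Rational(1, 2), Pow(X, 2))), -1), Add(Rational(1, 3), a))) = Mul(Rational(-1, 3), Pow(Add(-8, Mul(Rational(1, 2), X), Mul(Rational(1, 2), Pow(X, 2))), -1), Add(Rational(1, 3), a)))
Add(Add(1809, Function('T')(39, 30)), -1716) = Add(Add(1809, Mul(Rational(2, 9), Pow(Add(-16, 39, Pow(39, 2)), -1), Add(-1, Mul(-3, 30)))), -1716) = Add(Add(1809, Mul(Rational(2, 9), Pow(Add(-16, 39, 1521), -1), Add(-1, -90))), -1716) = Add(Add(1809, Mul(Rational(2, 9), Pow(1544, -1), -91)), -1716) = Add(Add(1809, Mul(Rational(2, 9), Rational(1, 1544), -91)), -1716) = Add(Add(1809, Rational(-91, 6948)), -1716) = Add(Rational(12568841, 6948), -1716) = Rational(646073, 6948)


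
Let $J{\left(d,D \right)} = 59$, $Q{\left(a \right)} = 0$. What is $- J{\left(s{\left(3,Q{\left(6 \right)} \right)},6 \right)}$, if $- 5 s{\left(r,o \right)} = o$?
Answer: $-59$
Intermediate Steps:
$s{\left(r,o \right)} = - \frac{o}{5}$
$- J{\left(s{\left(3,Q{\left(6 \right)} \right)},6 \right)} = \left(-1\right) 59 = -59$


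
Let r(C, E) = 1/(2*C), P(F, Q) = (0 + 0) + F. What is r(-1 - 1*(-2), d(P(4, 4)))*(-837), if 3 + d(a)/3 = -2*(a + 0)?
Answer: -837/2 ≈ -418.50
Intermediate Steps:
P(F, Q) = F (P(F, Q) = 0 + F = F)
d(a) = -9 - 6*a (d(a) = -9 + 3*(-2*(a + 0)) = -9 + 3*(-2*a) = -9 - 6*a)
r(C, E) = 1/(2*C)
r(-1 - 1*(-2), d(P(4, 4)))*(-837) = (1/(2*(-1 - 1*(-2))))*(-837) = (1/(2*(-1 + 2)))*(-837) = ((1/2)/1)*(-837) = ((1/2)*1)*(-837) = (1/2)*(-837) = -837/2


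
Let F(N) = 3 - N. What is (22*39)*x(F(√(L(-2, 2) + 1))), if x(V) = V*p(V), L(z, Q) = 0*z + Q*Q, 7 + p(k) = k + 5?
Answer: 6864 - 3432*√5 ≈ -810.19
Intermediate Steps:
p(k) = -2 + k (p(k) = -7 + (k + 5) = -7 + (5 + k) = -2 + k)
L(z, Q) = Q² (L(z, Q) = 0 + Q² = Q²)
x(V) = V*(-2 + V)
(22*39)*x(F(√(L(-2, 2) + 1))) = (22*39)*((3 - √(2² + 1))*(-2 + (3 - √(2² + 1)))) = 858*((3 - √(4 + 1))*(-2 + (3 - √(4 + 1)))) = 858*((3 - √5)*(-2 + (3 - √5))) = 858*((3 - √5)*(1 - √5)) = 858*((1 - √5)*(3 - √5)) = 858*(1 - √5)*(3 - √5)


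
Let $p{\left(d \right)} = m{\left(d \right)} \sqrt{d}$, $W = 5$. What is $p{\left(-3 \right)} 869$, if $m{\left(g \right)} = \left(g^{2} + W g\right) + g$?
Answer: $- 7821 i \sqrt{3} \approx - 13546.0 i$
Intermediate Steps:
$m{\left(g \right)} = g^{2} + 6 g$ ($m{\left(g \right)} = \left(g^{2} + 5 g\right) + g = g^{2} + 6 g$)
$p{\left(d \right)} = d^{\frac{3}{2}} \left(6 + d\right)$ ($p{\left(d \right)} = d \left(6 + d\right) \sqrt{d} = d^{\frac{3}{2}} \left(6 + d\right)$)
$p{\left(-3 \right)} 869 = \left(-3\right)^{\frac{3}{2}} \left(6 - 3\right) 869 = - 3 i \sqrt{3} \cdot 3 \cdot 869 = - 9 i \sqrt{3} \cdot 869 = - 7821 i \sqrt{3}$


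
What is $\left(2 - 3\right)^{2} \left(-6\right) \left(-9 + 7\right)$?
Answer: $12$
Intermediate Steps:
$\left(2 - 3\right)^{2} \left(-6\right) \left(-9 + 7\right) = \left(-1\right)^{2} \left(-6\right) \left(-2\right) = 1 \left(-6\right) \left(-2\right) = \left(-6\right) \left(-2\right) = 12$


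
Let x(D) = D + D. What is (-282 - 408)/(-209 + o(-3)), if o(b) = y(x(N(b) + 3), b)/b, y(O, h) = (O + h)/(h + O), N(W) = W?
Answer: 1035/314 ≈ 3.2962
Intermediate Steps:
x(D) = 2*D
y(O, h) = 1 (y(O, h) = (O + h)/(O + h) = 1)
o(b) = 1/b
(-282 - 408)/(-209 + o(-3)) = (-282 - 408)/(-209 + 1/(-3)) = -690/(-209 - ⅓) = -690/(-628/3) = -690*(-3/628) = 1035/314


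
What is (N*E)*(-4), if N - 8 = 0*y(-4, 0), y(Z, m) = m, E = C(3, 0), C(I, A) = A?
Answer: 0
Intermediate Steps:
E = 0
N = 8 (N = 8 + 0*0 = 8 + 0 = 8)
(N*E)*(-4) = (8*0)*(-4) = 0*(-4) = 0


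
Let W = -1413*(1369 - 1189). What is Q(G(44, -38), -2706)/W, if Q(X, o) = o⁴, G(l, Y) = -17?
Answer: -165487867204/785 ≈ -2.1081e+8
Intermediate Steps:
W = -254340 (W = -1413*180 = -254340)
Q(G(44, -38), -2706)/W = (-2706)⁴/(-254340) = 53618068974096*(-1/254340) = -165487867204/785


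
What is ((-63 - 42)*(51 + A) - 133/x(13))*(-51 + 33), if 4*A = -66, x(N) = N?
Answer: 850059/13 ≈ 65389.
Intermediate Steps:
A = -33/2 (A = (¼)*(-66) = -33/2 ≈ -16.500)
((-63 - 42)*(51 + A) - 133/x(13))*(-51 + 33) = ((-63 - 42)*(51 - 33/2) - 133/13)*(-51 + 33) = (-105*69/2 - 133*1/13)*(-18) = (-7245/2 - 133/13)*(-18) = -94451/26*(-18) = 850059/13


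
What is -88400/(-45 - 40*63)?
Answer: 17680/513 ≈ 34.464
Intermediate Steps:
-88400/(-45 - 40*63) = -88400/(-45 - 2520) = -88400/(-2565) = -88400*(-1/2565) = 17680/513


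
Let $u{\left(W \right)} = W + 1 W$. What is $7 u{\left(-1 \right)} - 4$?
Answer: $-18$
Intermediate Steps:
$u{\left(W \right)} = 2 W$ ($u{\left(W \right)} = W + W = 2 W$)
$7 u{\left(-1 \right)} - 4 = 7 \cdot 2 \left(-1\right) - 4 = 7 \left(-2\right) - 4 = -14 - 4 = -18$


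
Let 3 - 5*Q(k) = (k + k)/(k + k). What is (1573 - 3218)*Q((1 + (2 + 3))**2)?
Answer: -658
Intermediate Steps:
Q(k) = 2/5 (Q(k) = 3/5 - (k + k)/(5*(k + k)) = 3/5 - 2*k/(5*(2*k)) = 3/5 - 2*k*1/(2*k)/5 = 3/5 - 1/5*1 = 3/5 - 1/5 = 2/5)
(1573 - 3218)*Q((1 + (2 + 3))**2) = (1573 - 3218)*(2/5) = -1645*2/5 = -658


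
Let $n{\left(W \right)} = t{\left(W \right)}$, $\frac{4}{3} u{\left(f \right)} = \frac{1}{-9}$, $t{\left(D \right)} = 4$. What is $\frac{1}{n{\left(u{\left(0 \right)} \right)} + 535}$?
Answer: $\frac{1}{539} \approx 0.0018553$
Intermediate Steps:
$u{\left(f \right)} = - \frac{1}{12}$ ($u{\left(f \right)} = \frac{3}{4 \left(-9\right)} = \frac{3}{4} \left(- \frac{1}{9}\right) = - \frac{1}{12}$)
$n{\left(W \right)} = 4$
$\frac{1}{n{\left(u{\left(0 \right)} \right)} + 535} = \frac{1}{4 + 535} = \frac{1}{539}$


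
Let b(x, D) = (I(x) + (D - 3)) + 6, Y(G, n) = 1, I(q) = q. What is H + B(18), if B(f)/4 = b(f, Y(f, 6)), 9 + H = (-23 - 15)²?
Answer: 1523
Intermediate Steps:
b(x, D) = 3 + D + x (b(x, D) = (x + (D - 3)) + 6 = (x + (-3 + D)) + 6 = (-3 + D + x) + 6 = 3 + D + x)
H = 1435 (H = -9 + (-23 - 15)² = -9 + (-38)² = -9 + 1444 = 1435)
B(f) = 16 + 4*f (B(f) = 4*(3 + 1 + f) = 4*(4 + f) = 16 + 4*f)
H + B(18) = 1435 + (16 + 4*18) = 1435 + (16 + 72) = 1435 + 88 = 1523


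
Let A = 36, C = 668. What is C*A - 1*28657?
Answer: -4609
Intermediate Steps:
C*A - 1*28657 = 668*36 - 1*28657 = 24048 - 28657 = -4609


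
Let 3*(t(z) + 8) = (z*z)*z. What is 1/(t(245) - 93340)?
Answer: 3/14426081 ≈ 2.0796e-7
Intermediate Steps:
t(z) = -8 + z³/3 (t(z) = -8 + ((z*z)*z)/3 = -8 + (z²*z)/3 = -8 + z³/3)
1/(t(245) - 93340) = 1/((-8 + (⅓)*245³) - 93340) = 1/((-8 + (⅓)*14706125) - 93340) = 1/((-8 + 14706125/3) - 93340) = 1/(14706101/3 - 93340) = 1/(14426081/3) = 3/14426081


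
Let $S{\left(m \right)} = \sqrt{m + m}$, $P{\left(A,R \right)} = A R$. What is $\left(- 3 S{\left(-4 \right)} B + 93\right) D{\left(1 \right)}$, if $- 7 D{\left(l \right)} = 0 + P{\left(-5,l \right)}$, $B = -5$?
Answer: $\frac{465}{7} + \frac{150 i \sqrt{2}}{7} \approx 66.429 + 30.305 i$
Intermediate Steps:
$S{\left(m \right)} = \sqrt{2} \sqrt{m}$ ($S{\left(m \right)} = \sqrt{2 m} = \sqrt{2} \sqrt{m}$)
$D{\left(l \right)} = \frac{5 l}{7}$ ($D{\left(l \right)} = - \frac{0 - 5 l}{7} = - \frac{\left(-5\right) l}{7} = \frac{5 l}{7}$)
$\left(- 3 S{\left(-4 \right)} B + 93\right) D{\left(1 \right)} = \left(- 3 \sqrt{2} \sqrt{-4} \left(-5\right) + 93\right) \frac{5}{7} \cdot 1 = \left(- 3 \sqrt{2} \cdot 2 i \left(-5\right) + 93\right) \frac{5}{7} = \left(- 3 \cdot 2 i \sqrt{2} \left(-5\right) + 93\right) \frac{5}{7} = \left(- 6 i \sqrt{2} \left(-5\right) + 93\right) \frac{5}{7} = \left(30 i \sqrt{2} + 93\right) \frac{5}{7} = \left(93 + 30 i \sqrt{2}\right) \frac{5}{7} = \frac{465}{7} + \frac{150 i \sqrt{2}}{7}$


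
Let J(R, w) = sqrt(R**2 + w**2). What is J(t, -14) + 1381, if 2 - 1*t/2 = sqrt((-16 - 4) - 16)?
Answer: 1381 + 2*sqrt(17 - 24*I) ≈ 1390.6 - 4.9821*I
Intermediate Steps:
t = 4 - 12*I (t = 4 - 2*sqrt((-16 - 4) - 16) = 4 - 2*sqrt(-20 - 16) = 4 - 12*I ≈ 4.0 - 12.0*I)
J(t, -14) + 1381 = sqrt((4 - 12*I)**2 + (-14)**2) + 1381 = sqrt((4 - 12*I)**2 + 196) + 1381 = sqrt(196 + (4 - 12*I)**2) + 1381 = 1381 + sqrt(196 + (4 - 12*I)**2)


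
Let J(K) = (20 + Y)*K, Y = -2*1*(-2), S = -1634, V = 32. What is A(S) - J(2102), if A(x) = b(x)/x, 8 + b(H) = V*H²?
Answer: -83935308/817 ≈ -1.0274e+5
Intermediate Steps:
Y = 4 (Y = -2*(-2) = 4)
J(K) = 24*K (J(K) = (20 + 4)*K = 24*K)
b(H) = -8 + 32*H²
A(x) = (-8 + 32*x²)/x
A(S) - J(2102) = (-8/(-1634) + 32*(-1634)) - 24*2102 = (-8*(-1/1634) - 52288) - 1*50448 = (4/817 - 52288) - 50448 = -42719292/817 - 50448 = -83935308/817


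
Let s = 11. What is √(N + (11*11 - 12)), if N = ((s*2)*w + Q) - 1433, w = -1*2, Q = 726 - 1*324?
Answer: I*√966 ≈ 31.081*I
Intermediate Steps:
Q = 402 (Q = 726 - 324 = 402)
w = -2
N = -1075 (N = ((11*2)*(-2) + 402) - 1433 = (22*(-2) + 402) - 1433 = (-44 + 402) - 1433 = 358 - 1433 = -1075)
√(N + (11*11 - 12)) = √(-1075 + (11*11 - 12)) = √(-1075 + (121 - 12)) = √(-1075 + 109) = √(-966) = I*√966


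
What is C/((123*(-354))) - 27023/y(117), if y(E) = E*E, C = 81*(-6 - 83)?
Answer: -119772385/66227382 ≈ -1.8085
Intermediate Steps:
C = -7209 (C = 81*(-89) = -7209)
y(E) = E²
C/((123*(-354))) - 27023/y(117) = -7209/(123*(-354)) - 27023/(117²) = -7209/(-43542) - 27023/13689 = -7209*(-1/43542) - 27023*1/13689 = 801/4838 - 27023/13689 = -119772385/66227382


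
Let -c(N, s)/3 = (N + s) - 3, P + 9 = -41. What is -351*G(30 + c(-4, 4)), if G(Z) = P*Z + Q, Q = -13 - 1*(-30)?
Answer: 678483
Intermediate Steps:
P = -50 (P = -9 - 41 = -50)
Q = 17 (Q = -13 + 30 = 17)
c(N, s) = 9 - 3*N - 3*s (c(N, s) = -3*((N + s) - 3) = -3*(-3 + N + s) = 9 - 3*N - 3*s)
G(Z) = 17 - 50*Z (G(Z) = -50*Z + 17 = 17 - 50*Z)
-351*G(30 + c(-4, 4)) = -351*(17 - 50*(30 + (9 - 3*(-4) - 3*4))) = -351*(17 - 50*(30 + (9 + 12 - 12))) = -351*(17 - 50*(30 + 9)) = -351*(17 - 50*39) = -351*(17 - 1950) = -351*(-1933) = 678483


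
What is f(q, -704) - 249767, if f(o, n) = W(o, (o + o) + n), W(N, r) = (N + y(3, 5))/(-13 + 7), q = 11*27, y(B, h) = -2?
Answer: -1498897/6 ≈ -2.4982e+5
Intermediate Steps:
q = 297
W(N, r) = ⅓ - N/6 (W(N, r) = (N - 2)/(-13 + 7) = (-2 + N)/(-6) = (-2 + N)*(-⅙) = ⅓ - N/6)
f(o, n) = ⅓ - o/6
f(q, -704) - 249767 = (⅓ - ⅙*297) - 249767 = (⅓ - 99/2) - 249767 = -295/6 - 249767 = -1498897/6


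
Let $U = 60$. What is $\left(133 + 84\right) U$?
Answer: $13020$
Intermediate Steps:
$\left(133 + 84\right) U = \left(133 + 84\right) 60 = 217 \cdot 60 = 13020$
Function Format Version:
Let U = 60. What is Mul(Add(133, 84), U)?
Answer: 13020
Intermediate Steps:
Mul(Add(133, 84), U) = Mul(Add(133, 84), 60) = Mul(217, 60) = 13020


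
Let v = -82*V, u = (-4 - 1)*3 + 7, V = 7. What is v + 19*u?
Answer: -726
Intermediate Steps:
u = -8 (u = -5*3 + 7 = -15 + 7 = -8)
v = -574 (v = -82*7 = -574)
v + 19*u = -574 + 19*(-8) = -574 - 152 = -726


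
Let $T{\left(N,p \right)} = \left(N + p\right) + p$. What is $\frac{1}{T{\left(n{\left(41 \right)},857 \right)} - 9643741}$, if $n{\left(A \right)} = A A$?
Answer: $- \frac{1}{9640346} \approx -1.0373 \cdot 10^{-7}$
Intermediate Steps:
$n{\left(A \right)} = A^{2}$
$T{\left(N,p \right)} = N + 2 p$
$\frac{1}{T{\left(n{\left(41 \right)},857 \right)} - 9643741} = \frac{1}{\left(41^{2} + 2 \cdot 857\right) - 9643741} = \frac{1}{\left(1681 + 1714\right) - 9643741} = \frac{1}{3395 - 9643741} = \frac{1}{-9640346} = - \frac{1}{9640346}$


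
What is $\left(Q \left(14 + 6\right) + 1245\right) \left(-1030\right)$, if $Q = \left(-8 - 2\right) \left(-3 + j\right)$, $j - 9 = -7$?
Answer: $-1488350$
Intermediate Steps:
$j = 2$ ($j = 9 - 7 = 2$)
$Q = 10$ ($Q = \left(-8 - 2\right) \left(-3 + 2\right) = \left(-10\right) \left(-1\right) = 10$)
$\left(Q \left(14 + 6\right) + 1245\right) \left(-1030\right) = \left(10 \left(14 + 6\right) + 1245\right) \left(-1030\right) = \left(10 \cdot 20 + 1245\right) \left(-1030\right) = \left(200 + 1245\right) \left(-1030\right) = 1445 \left(-1030\right) = -1488350$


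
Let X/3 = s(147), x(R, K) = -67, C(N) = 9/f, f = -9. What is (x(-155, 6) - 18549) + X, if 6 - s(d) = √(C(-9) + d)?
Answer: -18598 - 3*√146 ≈ -18634.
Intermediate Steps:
C(N) = -1 (C(N) = 9/(-9) = 9*(-⅑) = -1)
s(d) = 6 - √(-1 + d)
X = 18 - 3*√146 (X = 3*(6 - √(-1 + 147)) = 3*(6 - √146) = 18 - 3*√146 ≈ -18.249)
(x(-155, 6) - 18549) + X = (-67 - 18549) + (18 - 3*√146) = -18616 + (18 - 3*√146) = -18598 - 3*√146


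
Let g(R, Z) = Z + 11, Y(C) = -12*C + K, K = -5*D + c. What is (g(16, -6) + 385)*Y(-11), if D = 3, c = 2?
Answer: 46410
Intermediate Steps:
K = -13 (K = -5*3 + 2 = -15 + 2 = -13)
Y(C) = -13 - 12*C (Y(C) = -12*C - 13 = -13 - 12*C)
g(R, Z) = 11 + Z
(g(16, -6) + 385)*Y(-11) = ((11 - 6) + 385)*(-13 - 12*(-11)) = (5 + 385)*(-13 + 132) = 390*119 = 46410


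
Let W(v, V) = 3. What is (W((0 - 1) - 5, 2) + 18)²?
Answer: 441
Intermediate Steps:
(W((0 - 1) - 5, 2) + 18)² = (3 + 18)² = 21² = 441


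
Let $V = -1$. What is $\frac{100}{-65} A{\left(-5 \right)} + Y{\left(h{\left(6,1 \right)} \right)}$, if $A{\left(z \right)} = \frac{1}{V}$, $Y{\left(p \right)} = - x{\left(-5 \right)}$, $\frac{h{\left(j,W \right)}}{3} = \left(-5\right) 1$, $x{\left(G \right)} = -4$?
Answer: $\frac{72}{13} \approx 5.5385$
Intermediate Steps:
$h{\left(j,W \right)} = -15$ ($h{\left(j,W \right)} = 3 \left(\left(-5\right) 1\right) = 3 \left(-5\right) = -15$)
$Y{\left(p \right)} = 4$ ($Y{\left(p \right)} = \left(-1\right) \left(-4\right) = 4$)
$A{\left(z \right)} = -1$ ($A{\left(z \right)} = \frac{1}{-1} = -1$)
$\frac{100}{-65} A{\left(-5 \right)} + Y{\left(h{\left(6,1 \right)} \right)} = \frac{100}{-65} \left(-1\right) + 4 = 100 \left(- \frac{1}{65}\right) \left(-1\right) + 4 = \left(- \frac{20}{13}\right) \left(-1\right) + 4 = \frac{20}{13} + 4 = \frac{72}{13}$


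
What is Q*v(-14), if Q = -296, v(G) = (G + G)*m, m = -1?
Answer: -8288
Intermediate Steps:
v(G) = -2*G (v(G) = (G + G)*(-1) = (2*G)*(-1) = -2*G)
Q*v(-14) = -(-592)*(-14) = -296*28 = -8288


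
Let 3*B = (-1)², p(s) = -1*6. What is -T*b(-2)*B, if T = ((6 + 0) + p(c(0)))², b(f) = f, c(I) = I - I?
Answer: 0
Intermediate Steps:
c(I) = 0
p(s) = -6
B = ⅓ (B = (⅓)*(-1)² = (⅓)*1 = ⅓ ≈ 0.33333)
T = 0 (T = ((6 + 0) - 6)² = (6 - 6)² = 0² = 0)
-T*b(-2)*B = -0*(-2)/3 = -0/3 = -1*0 = 0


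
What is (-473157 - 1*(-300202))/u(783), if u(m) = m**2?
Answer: -172955/613089 ≈ -0.28210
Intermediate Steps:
(-473157 - 1*(-300202))/u(783) = (-473157 - 1*(-300202))/(783**2) = (-473157 + 300202)/613089 = -172955*1/613089 = -172955/613089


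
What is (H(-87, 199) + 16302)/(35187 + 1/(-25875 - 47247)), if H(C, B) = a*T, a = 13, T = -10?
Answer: 1182528984/2572943813 ≈ 0.45960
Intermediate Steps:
H(C, B) = -130 (H(C, B) = 13*(-10) = -130)
(H(-87, 199) + 16302)/(35187 + 1/(-25875 - 47247)) = (-130 + 16302)/(35187 + 1/(-25875 - 47247)) = 16172/(35187 + 1/(-73122)) = 16172/(35187 - 1/73122) = 16172/(2572943813/73122) = 16172*(73122/2572943813) = 1182528984/2572943813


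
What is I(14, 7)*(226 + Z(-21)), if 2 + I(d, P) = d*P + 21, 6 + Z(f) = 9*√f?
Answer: 25740 + 1053*I*√21 ≈ 25740.0 + 4825.5*I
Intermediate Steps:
Z(f) = -6 + 9*√f
I(d, P) = 19 + P*d (I(d, P) = -2 + (d*P + 21) = -2 + (P*d + 21) = -2 + (21 + P*d) = 19 + P*d)
I(14, 7)*(226 + Z(-21)) = (19 + 7*14)*(226 + (-6 + 9*√(-21))) = (19 + 98)*(226 + (-6 + 9*(I*√21))) = 117*(226 + (-6 + 9*I*√21)) = 117*(220 + 9*I*√21) = 25740 + 1053*I*√21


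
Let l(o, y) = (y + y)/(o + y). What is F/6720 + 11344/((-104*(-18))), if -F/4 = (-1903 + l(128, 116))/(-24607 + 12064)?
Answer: 2893142009/477436752 ≈ 6.0597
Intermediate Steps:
l(o, y) = 2*y/(o + y) (l(o, y) = (2*y)/(o + y) = 2*y/(o + y))
F = -154700/255041 (F = -4*(-1903 + 2*116/(128 + 116))/(-24607 + 12064) = -4*(-1903 + 2*116/244)/(-12543) = -4*(-1903 + 2*116*(1/244))*(-1)/12543 = -4*(-1903 + 58/61)*(-1)/12543 = -(-464100)*(-1)/(61*12543) = -4*38675/255041 = -154700/255041 ≈ -0.60657)
F/6720 + 11344/((-104*(-18))) = -154700/255041/6720 + 11344/((-104*(-18))) = -154700/255041*1/6720 + 11344/1872 = -1105/12241968 + 11344*(1/1872) = -1105/12241968 + 709/117 = 2893142009/477436752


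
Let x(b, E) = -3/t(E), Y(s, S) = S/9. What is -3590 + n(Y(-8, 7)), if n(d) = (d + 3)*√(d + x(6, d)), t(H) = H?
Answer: -3590 + 34*I*√1358/189 ≈ -3590.0 + 6.6293*I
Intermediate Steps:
Y(s, S) = S/9 (Y(s, S) = S*(⅑) = S/9)
x(b, E) = -3/E
n(d) = √(d - 3/d)*(3 + d) (n(d) = (d + 3)*√(d - 3/d) = (3 + d)*√(d - 3/d) = √(d - 3/d)*(3 + d))
-3590 + n(Y(-8, 7)) = -3590 + √((-3 + ((⅑)*7)²)/(((⅑)*7)))*(3 + (⅑)*7) = -3590 + √((-3 + (7/9)²)/(7/9))*(3 + 7/9) = -3590 + √(9*(-3 + 49/81)/7)*(34/9) = -3590 + √((9/7)*(-194/81))*(34/9) = -3590 + √(-194/63)*(34/9) = -3590 + (I*√1358/21)*(34/9) = -3590 + 34*I*√1358/189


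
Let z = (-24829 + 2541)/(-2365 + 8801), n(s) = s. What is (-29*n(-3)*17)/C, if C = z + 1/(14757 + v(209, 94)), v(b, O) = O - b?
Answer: -34843728462/81583615 ≈ -427.09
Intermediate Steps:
z = -5572/1609 (z = -22288/6436 = -22288*1/6436 = -5572/1609 ≈ -3.4630)
C = -81583615/23558978 (C = -5572/1609 + 1/(14757 + (94 - 1*209)) = -5572/1609 + 1/(14757 + (94 - 209)) = -5572/1609 + 1/(14757 - 115) = -5572/1609 + 1/14642 = -81583615/23558978 ≈ -3.4630)
(-29*n(-3)*17)/C = (-29*(-3)*17)/(-81583615/23558978) = (87*17)*(-23558978/81583615) = 1479*(-23558978/81583615) = -34843728462/81583615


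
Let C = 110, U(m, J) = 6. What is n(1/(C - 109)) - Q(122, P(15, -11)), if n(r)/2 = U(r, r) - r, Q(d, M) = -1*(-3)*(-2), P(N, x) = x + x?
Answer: 16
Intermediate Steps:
P(N, x) = 2*x
Q(d, M) = -6 (Q(d, M) = 3*(-2) = -6)
n(r) = 12 - 2*r (n(r) = 2*(6 - r) = 12 - 2*r)
n(1/(C - 109)) - Q(122, P(15, -11)) = (12 - 2/(110 - 109)) - 1*(-6) = (12 - 2/1) + 6 = (12 - 2*1) + 6 = (12 - 2) + 6 = 10 + 6 = 16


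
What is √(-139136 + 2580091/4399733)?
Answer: I*√235246283890449/41119 ≈ 373.01*I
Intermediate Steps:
√(-139136 + 2580091/4399733) = √(-139136 + 2580091*(1/4399733)) = √(-139136 + 24113/41119) = √(-5721109071/41119) = I*√235246283890449/41119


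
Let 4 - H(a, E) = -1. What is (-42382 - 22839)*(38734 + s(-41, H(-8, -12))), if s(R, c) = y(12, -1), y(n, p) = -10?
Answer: -2525618004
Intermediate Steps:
H(a, E) = 5 (H(a, E) = 4 - 1*(-1) = 4 + 1 = 5)
s(R, c) = -10
(-42382 - 22839)*(38734 + s(-41, H(-8, -12))) = (-42382 - 22839)*(38734 - 10) = -65221*38724 = -2525618004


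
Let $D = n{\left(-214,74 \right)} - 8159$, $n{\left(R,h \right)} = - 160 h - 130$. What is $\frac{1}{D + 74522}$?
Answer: $\frac{1}{54393} \approx 1.8385 \cdot 10^{-5}$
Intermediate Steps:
$n{\left(R,h \right)} = -130 - 160 h$
$D = -20129$ ($D = \left(-130 - 11840\right) - 8159 = -11970 - 8159 = -20129$)
$\frac{1}{D + 74522} = \frac{1}{-20129 + 74522} = \frac{1}{54393}$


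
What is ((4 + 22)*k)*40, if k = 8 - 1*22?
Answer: -14560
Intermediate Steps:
k = -14 (k = 8 - 22 = -14)
((4 + 22)*k)*40 = ((4 + 22)*(-14))*40 = (26*(-14))*40 = -364*40 = -14560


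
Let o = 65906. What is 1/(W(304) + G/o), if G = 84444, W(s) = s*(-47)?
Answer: -1063/15186782 ≈ -6.9995e-5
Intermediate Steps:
W(s) = -47*s
1/(W(304) + G/o) = 1/(-47*304 + 84444/65906) = 1/(-14288 + 84444*(1/65906)) = 1/(-14288 + 1362/1063) = 1/(-15186782/1063) = -1063/15186782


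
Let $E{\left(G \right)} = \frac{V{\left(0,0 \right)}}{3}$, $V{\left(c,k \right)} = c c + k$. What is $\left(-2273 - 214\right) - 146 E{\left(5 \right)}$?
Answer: $-2487$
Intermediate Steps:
$V{\left(c,k \right)} = k + c^{2}$ ($V{\left(c,k \right)} = c^{2} + k = k + c^{2}$)
$E{\left(G \right)} = 0$ ($E{\left(G \right)} = \frac{0 + 0^{2}}{3} = \left(0 + 0\right) \frac{1}{3} = 0 \cdot \frac{1}{3} = 0$)
$\left(-2273 - 214\right) - 146 E{\left(5 \right)} = \left(-2273 - 214\right) - 0 = -2487 + 0 = -2487$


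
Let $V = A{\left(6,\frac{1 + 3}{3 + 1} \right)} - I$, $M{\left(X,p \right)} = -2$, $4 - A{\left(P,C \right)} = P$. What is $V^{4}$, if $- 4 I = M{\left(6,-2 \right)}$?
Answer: $\frac{625}{16} \approx 39.063$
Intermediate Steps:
$A{\left(P,C \right)} = 4 - P$
$I = \frac{1}{2}$ ($I = \left(- \frac{1}{4}\right) \left(-2\right) = \frac{1}{2} \approx 0.5$)
$V = - \frac{5}{2}$ ($V = \left(4 - 6\right) - \frac{1}{2} = -2 - \frac{1}{2} = - \frac{5}{2} \approx -2.5$)
$V^{4} = \left(- \frac{5}{2}\right)^{4} = \frac{625}{16}$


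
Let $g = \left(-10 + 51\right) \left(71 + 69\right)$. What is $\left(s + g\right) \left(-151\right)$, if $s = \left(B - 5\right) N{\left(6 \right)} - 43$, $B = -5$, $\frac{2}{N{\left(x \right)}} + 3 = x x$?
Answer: $- \frac{28385131}{33} \approx -8.6016 \cdot 10^{5}$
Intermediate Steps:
$N{\left(x \right)} = \frac{2}{-3 + x^{2}}$ ($N{\left(x \right)} = \frac{2}{-3 + x x} = \frac{2}{-3 + x^{2}}$)
$s = - \frac{1439}{33}$ ($s = \left(-5 - 5\right) \frac{2}{-3 + 6^{2}} - 43 = - 10 \frac{2}{-3 + 36} - 43 = - 10 \cdot \frac{2}{33} - 43 = - 10 \cdot 2 \cdot \frac{1}{33} - 43 = \left(-10\right) \frac{2}{33} - 43 = - \frac{20}{33} - 43 = - \frac{1439}{33} \approx -43.606$)
$g = 5740$ ($g = 41 \cdot 140 = 5740$)
$\left(s + g\right) \left(-151\right) = \left(- \frac{1439}{33} + 5740\right) \left(-151\right) = \frac{187981}{33} \left(-151\right) = - \frac{28385131}{33}$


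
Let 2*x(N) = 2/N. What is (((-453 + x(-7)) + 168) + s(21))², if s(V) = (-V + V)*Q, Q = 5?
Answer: 3984016/49 ≈ 81307.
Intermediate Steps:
x(N) = 1/N (x(N) = (2/N)/2 = 1/N)
s(V) = 0 (s(V) = (-V + V)*5 = 0*5 = 0)
(((-453 + x(-7)) + 168) + s(21))² = (((-453 + 1/(-7)) + 168) + 0)² = (((-453 - ⅐) + 168) + 0)² = ((-3172/7 + 168) + 0)² = (-1996/7 + 0)² = (-1996/7)² = 3984016/49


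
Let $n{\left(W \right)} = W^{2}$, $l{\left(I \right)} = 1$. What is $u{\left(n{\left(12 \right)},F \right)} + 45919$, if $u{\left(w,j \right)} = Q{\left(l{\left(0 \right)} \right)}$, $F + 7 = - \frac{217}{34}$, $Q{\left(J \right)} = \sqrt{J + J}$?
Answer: $45919 + \sqrt{2} \approx 45920.0$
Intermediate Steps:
$Q{\left(J \right)} = \sqrt{2} \sqrt{J}$ ($Q{\left(J \right)} = \sqrt{2 J} = \sqrt{2} \sqrt{J}$)
$F = - \frac{455}{34}$ ($F = -7 - \frac{217}{34} = - \frac{455}{34} \approx -13.382$)
$u{\left(w,j \right)} = \sqrt{2}$ ($u{\left(w,j \right)} = \sqrt{2} \sqrt{1} = \sqrt{2} \cdot 1 = \sqrt{2}$)
$u{\left(n{\left(12 \right)},F \right)} + 45919 = \sqrt{2} + 45919 = 45919 + \sqrt{2}$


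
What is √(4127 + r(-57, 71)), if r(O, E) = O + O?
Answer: √4013 ≈ 63.348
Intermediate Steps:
r(O, E) = 2*O
√(4127 + r(-57, 71)) = √(4127 + 2*(-57)) = √(4127 - 114) = √4013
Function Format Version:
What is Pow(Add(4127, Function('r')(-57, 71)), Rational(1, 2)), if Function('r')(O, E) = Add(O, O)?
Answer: Pow(4013, Rational(1, 2)) ≈ 63.348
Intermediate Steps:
Function('r')(O, E) = Mul(2, O)
Pow(Add(4127, Function('r')(-57, 71)), Rational(1, 2)) = Pow(Add(4127, Mul(2, -57)), Rational(1, 2)) = Pow(Add(4127, -114), Rational(1, 2)) = Pow(4013, Rational(1, 2))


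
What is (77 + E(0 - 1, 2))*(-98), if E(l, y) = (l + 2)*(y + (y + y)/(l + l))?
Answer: -7546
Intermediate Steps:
E(l, y) = (2 + l)*(y + y/l) (E(l, y) = (2 + l)*(y + (2*y)/((2*l))) = (2 + l)*(y + (2*y)*(1/(2*l))) = (2 + l)*(y + y/l))
(77 + E(0 - 1, 2))*(-98) = (77 + 2*(2 + (0 - 1)*(3 + (0 - 1)))/(0 - 1))*(-98) = (77 + 2*(2 - (3 - 1))/(-1))*(-98) = (77 + 2*(-1)*(2 - 1*2))*(-98) = (77 + 2*(-1)*(2 - 2))*(-98) = (77 + 2*(-1)*0)*(-98) = (77 + 0)*(-98) = 77*(-98) = -7546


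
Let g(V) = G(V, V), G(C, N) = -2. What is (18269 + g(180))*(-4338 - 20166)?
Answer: -447614568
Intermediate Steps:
g(V) = -2
(18269 + g(180))*(-4338 - 20166) = (18269 - 2)*(-4338 - 20166) = 18267*(-24504) = -447614568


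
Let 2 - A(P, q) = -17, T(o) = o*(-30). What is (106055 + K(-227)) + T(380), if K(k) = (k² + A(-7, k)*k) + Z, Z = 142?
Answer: 142013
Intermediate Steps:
T(o) = -30*o
A(P, q) = 19 (A(P, q) = 2 - 1*(-17) = 2 + 17 = 19)
K(k) = 142 + k² + 19*k (K(k) = (k² + 19*k) + 142 = 142 + k² + 19*k)
(106055 + K(-227)) + T(380) = (106055 + (142 + (-227)² + 19*(-227))) - 30*380 = (106055 + (142 + 51529 - 4313)) - 11400 = (106055 + 47358) - 11400 = 153413 - 11400 = 142013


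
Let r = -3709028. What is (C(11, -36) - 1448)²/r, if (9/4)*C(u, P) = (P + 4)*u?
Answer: -2743600/3953043 ≈ -0.69405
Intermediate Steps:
C(u, P) = 4*u*(4 + P)/9 (C(u, P) = 4*((P + 4)*u)/9 = 4*((4 + P)*u)/9 = 4*(u*(4 + P))/9 = 4*u*(4 + P)/9)
(C(11, -36) - 1448)²/r = ((4/9)*11*(4 - 36) - 1448)²/(-3709028) = ((4/9)*11*(-32) - 1448)²*(-1/3709028) = (-1408/9 - 1448)²*(-1/3709028) = (-14440/9)²*(-1/3709028) = (208513600/81)*(-1/3709028) = -2743600/3953043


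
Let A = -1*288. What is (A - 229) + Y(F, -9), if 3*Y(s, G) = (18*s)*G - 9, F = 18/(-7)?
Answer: -2668/7 ≈ -381.14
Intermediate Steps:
F = -18/7 (F = 18*(-⅐) = -18/7 ≈ -2.5714)
Y(s, G) = -3 + 6*G*s (Y(s, G) = ((18*s)*G - 9)/3 = (18*G*s - 9)/3 = (-9 + 18*G*s)/3 = -3 + 6*G*s)
A = -288
(A - 229) + Y(F, -9) = (-288 - 229) + (-3 + 6*(-9)*(-18/7)) = -517 + (-3 + 972/7) = -517 + 951/7 = -2668/7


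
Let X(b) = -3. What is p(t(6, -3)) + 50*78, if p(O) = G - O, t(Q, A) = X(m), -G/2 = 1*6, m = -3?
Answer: 3891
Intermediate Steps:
G = -12 (G = -2*6 = -12)
t(Q, A) = -3
p(O) = -12 - O
p(t(6, -3)) + 50*78 = (-12 - 1*(-3)) + 50*78 = (-12 + 3) + 3900 = -9 + 3900 = 3891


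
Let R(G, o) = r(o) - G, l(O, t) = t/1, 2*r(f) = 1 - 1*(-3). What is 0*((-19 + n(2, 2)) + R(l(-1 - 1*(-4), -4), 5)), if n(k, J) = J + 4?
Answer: 0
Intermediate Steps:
r(f) = 2 (r(f) = (1 - 1*(-3))/2 = (1 + 3)/2 = (1/2)*4 = 2)
l(O, t) = t (l(O, t) = t*1 = t)
n(k, J) = 4 + J
R(G, o) = 2 - G
0*((-19 + n(2, 2)) + R(l(-1 - 1*(-4), -4), 5)) = 0*((-19 + (4 + 2)) + (2 - 1*(-4))) = 0*((-19 + 6) + (2 + 4)) = 0*(-13 + 6) = 0*(-7) = 0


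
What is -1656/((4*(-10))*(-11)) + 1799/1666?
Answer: -35131/13090 ≈ -2.6838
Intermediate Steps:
-1656/((4*(-10))*(-11)) + 1799/1666 = -1656/((-40*(-11))) + 1799*(1/1666) = -1656/440 + 257/238 = -1656*1/440 + 257/238 = -207/55 + 257/238 = -35131/13090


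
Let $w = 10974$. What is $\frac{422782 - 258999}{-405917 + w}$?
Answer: $- \frac{163783}{394943} \approx -0.4147$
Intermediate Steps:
$\frac{422782 - 258999}{-405917 + w} = \frac{422782 - 258999}{-405917 + 10974} = \frac{163783}{-394943} = 163783 \left(- \frac{1}{394943}\right) = - \frac{163783}{394943}$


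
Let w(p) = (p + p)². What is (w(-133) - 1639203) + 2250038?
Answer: 681591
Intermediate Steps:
w(p) = 4*p² (w(p) = (2*p)² = 4*p²)
(w(-133) - 1639203) + 2250038 = (4*(-133)² - 1639203) + 2250038 = (4*17689 - 1639203) + 2250038 = (70756 - 1639203) + 2250038 = -1568447 + 2250038 = 681591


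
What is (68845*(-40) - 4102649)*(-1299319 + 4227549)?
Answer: -20077259655270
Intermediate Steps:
(68845*(-40) - 4102649)*(-1299319 + 4227549) = (-2753800 - 4102649)*2928230 = -6856449*2928230 = -20077259655270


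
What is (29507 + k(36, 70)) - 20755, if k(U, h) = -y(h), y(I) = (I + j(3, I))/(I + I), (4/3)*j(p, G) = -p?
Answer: 4900849/560 ≈ 8751.5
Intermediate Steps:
j(p, G) = -3*p/4 (j(p, G) = 3*(-p)/4 = -3*p/4)
y(I) = (-9/4 + I)/(2*I) (y(I) = (I - ¾*3)/(I + I) = (I - 9/4)/((2*I)) = (-9/4 + I)*(1/(2*I)) = (-9/4 + I)/(2*I))
k(U, h) = -(-9 + 4*h)/(8*h)
(29507 + k(36, 70)) - 20755 = (29507 + (⅛)*(9 - 4*70)/70) - 20755 = (29507 + (⅛)*(1/70)*(9 - 280)) - 20755 = (29507 + (⅛)*(1/70)*(-271)) - 20755 = (29507 - 271/560) - 20755 = 16523649/560 - 20755 = 4900849/560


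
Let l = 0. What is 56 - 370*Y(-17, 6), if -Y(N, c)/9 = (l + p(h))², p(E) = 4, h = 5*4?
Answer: 53336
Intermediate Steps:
h = 20
Y(N, c) = -144 (Y(N, c) = -9*(0 + 4)² = -9*4² = -9*16 = -144)
56 - 370*Y(-17, 6) = 56 - 370*(-144) = 56 + 53280 = 53336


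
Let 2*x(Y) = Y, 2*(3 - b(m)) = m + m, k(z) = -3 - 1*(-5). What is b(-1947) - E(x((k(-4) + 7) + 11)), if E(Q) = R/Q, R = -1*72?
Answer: 9786/5 ≈ 1957.2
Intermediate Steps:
R = -72
k(z) = 2 (k(z) = -3 + 5 = 2)
b(m) = 3 - m (b(m) = 3 - (m + m)/2 = 3 - m)
x(Y) = Y/2
E(Q) = -72/Q
b(-1947) - E(x((k(-4) + 7) + 11)) = (3 - 1*(-1947)) - (-72)/(((2 + 7) + 11)/2) = (3 + 1947) - (-72)/((9 + 11)/2) = 1950 - (-72)/((½)*20) = 1950 - (-72)/10 = 1950 - 1*(-36/5) = 1950 + 36/5 = 9786/5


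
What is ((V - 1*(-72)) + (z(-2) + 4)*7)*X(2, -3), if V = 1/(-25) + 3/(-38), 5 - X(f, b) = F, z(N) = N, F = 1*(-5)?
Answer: 81587/95 ≈ 858.81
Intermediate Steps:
F = -5
X(f, b) = 10 (X(f, b) = 5 - 1*(-5) = 5 + 5 = 10)
V = -113/950 (V = 1*(-1/25) + 3*(-1/38) = -1/25 - 3/38 = -113/950 ≈ -0.11895)
((V - 1*(-72)) + (z(-2) + 4)*7)*X(2, -3) = ((-113/950 - 1*(-72)) + (-2 + 4)*7)*10 = ((-113/950 + 72) + 2*7)*10 = (68287/950 + 14)*10 = (81587/950)*10 = 81587/95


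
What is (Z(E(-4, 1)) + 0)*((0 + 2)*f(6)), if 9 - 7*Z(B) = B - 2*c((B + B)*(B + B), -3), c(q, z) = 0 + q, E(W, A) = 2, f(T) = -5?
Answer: -390/7 ≈ -55.714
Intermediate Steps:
c(q, z) = q
Z(B) = 9/7 - B/7 + 8*B²/7 (Z(B) = 9/7 - (B - 2*(B + B)*(B + B))/7 = 9/7 - (B - 2*2*B*2*B)/7 = 9/7 - (B - 8*B²)/7 = 9/7 + (-B/7 + 8*B²/7) = 9/7 - B/7 + 8*B²/7)
(Z(E(-4, 1)) + 0)*((0 + 2)*f(6)) = ((9/7 - ⅐*2 + (8/7)*2²) + 0)*((0 + 2)*(-5)) = ((9/7 - 2/7 + (8/7)*4) + 0)*(2*(-5)) = ((9/7 - 2/7 + 32/7) + 0)*(-10) = (39/7 + 0)*(-10) = (39/7)*(-10) = -390/7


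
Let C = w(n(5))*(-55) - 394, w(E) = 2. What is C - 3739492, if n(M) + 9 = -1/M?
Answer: -3739996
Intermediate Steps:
n(M) = -9 - 1/M
C = -504 (C = 2*(-55) - 394 = -110 - 394 = -504)
C - 3739492 = -504 - 3739492 = -3739996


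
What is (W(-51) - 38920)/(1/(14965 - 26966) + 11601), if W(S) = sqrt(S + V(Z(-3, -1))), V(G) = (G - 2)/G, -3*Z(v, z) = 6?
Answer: -11676973/3480590 + 84007*I/139223600 ≈ -3.3549 + 0.0006034*I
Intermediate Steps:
Z(v, z) = -2 (Z(v, z) = -1/3*6 = -2)
V(G) = (-2 + G)/G
W(S) = sqrt(2 + S) (W(S) = sqrt(S + (-2 - 2)/(-2)) = sqrt(S - 1/2*(-4)) = sqrt(S + 2) = sqrt(2 + S))
(W(-51) - 38920)/(1/(14965 - 26966) + 11601) = (sqrt(2 - 51) - 38920)/(1/(14965 - 26966) + 11601) = (sqrt(-49) - 38920)/(1/(-12001) + 11601) = (7*I - 38920)/(-1/12001 + 11601) = (-38920 + 7*I)/(139223600/12001) = (-38920 + 7*I)*(12001/139223600) = -11676973/3480590 + 84007*I/139223600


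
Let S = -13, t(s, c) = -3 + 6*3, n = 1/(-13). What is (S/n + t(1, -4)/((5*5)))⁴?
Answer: 517110562816/625 ≈ 8.2738e+8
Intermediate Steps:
n = -1/13 ≈ -0.076923
t(s, c) = 15 (t(s, c) = -3 + 18 = 15)
(S/n + t(1, -4)/((5*5)))⁴ = (-13/(-1/13) + 15/((5*5)))⁴ = (-13*(-13) + 15/25)⁴ = (169 + 15*(1/25))⁴ = (169 + ⅗)⁴ = (848/5)⁴ = 517110562816/625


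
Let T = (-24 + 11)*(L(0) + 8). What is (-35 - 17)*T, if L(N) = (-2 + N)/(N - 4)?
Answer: 5746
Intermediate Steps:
L(N) = (-2 + N)/(-4 + N)
T = -221/2 (T = (-24 + 11)*((-2 + 0)/(-4 + 0) + 8) = -13*(-2/(-4) + 8) = -13*(-¼*(-2) + 8) = -13*(½ + 8) = -13*17/2 = -221/2 ≈ -110.50)
(-35 - 17)*T = (-35 - 17)*(-221/2) = -52*(-221/2) = 5746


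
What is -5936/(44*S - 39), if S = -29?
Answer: 5936/1315 ≈ 4.5141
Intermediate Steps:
-5936/(44*S - 39) = -5936/(44*(-29) - 39) = -5936/(-1276 - 39) = -5936/(-1315) = -5936*(-1/1315) = 5936/1315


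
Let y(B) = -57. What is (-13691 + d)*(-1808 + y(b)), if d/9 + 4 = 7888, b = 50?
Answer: -106799225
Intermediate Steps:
d = 70956 (d = -36 + 9*7888 = -36 + 70992 = 70956)
(-13691 + d)*(-1808 + y(b)) = (-13691 + 70956)*(-1808 - 57) = 57265*(-1865) = -106799225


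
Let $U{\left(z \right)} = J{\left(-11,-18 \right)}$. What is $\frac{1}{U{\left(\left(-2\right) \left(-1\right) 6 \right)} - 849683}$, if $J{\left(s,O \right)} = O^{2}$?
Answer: $- \frac{1}{849359} \approx -1.1774 \cdot 10^{-6}$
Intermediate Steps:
$U{\left(z \right)} = 324$ ($U{\left(z \right)} = \left(-18\right)^{2} = 324$)
$\frac{1}{U{\left(\left(-2\right) \left(-1\right) 6 \right)} - 849683} = \frac{1}{324 - 849683} = \frac{1}{-849359} = - \frac{1}{849359}$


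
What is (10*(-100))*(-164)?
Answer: 164000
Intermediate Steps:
(10*(-100))*(-164) = -1000*(-164) = 164000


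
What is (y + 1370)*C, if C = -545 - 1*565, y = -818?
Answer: -612720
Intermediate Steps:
C = -1110 (C = -545 - 565 = -1110)
(y + 1370)*C = (-818 + 1370)*(-1110) = 552*(-1110) = -612720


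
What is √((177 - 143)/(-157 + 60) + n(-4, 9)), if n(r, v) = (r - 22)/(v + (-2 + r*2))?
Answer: 2*√60334/97 ≈ 5.0645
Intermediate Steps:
n(r, v) = (-22 + r)/(-2 + v + 2*r) (n(r, v) = (-22 + r)/(v + (-2 + 2*r)) = (-22 + r)/(-2 + v + 2*r))
√((177 - 143)/(-157 + 60) + n(-4, 9)) = √((177 - 143)/(-157 + 60) + (-22 - 4)/(-2 + 9 + 2*(-4))) = √(34/(-97) - 26/(-2 + 9 - 8)) = √(34*(-1/97) - 26/(-1)) = √(-34/97 - 1*(-26)) = √(-34/97 + 26) = √(2488/97) = 2*√60334/97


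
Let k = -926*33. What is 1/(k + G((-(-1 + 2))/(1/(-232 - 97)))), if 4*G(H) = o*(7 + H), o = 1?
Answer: -1/30474 ≈ -3.2815e-5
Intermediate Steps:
k = -30558
G(H) = 7/4 + H/4 (G(H) = (1*(7 + H))/4 = (7 + H)/4 = 7/4 + H/4)
1/(k + G((-(-1 + 2))/(1/(-232 - 97)))) = 1/(-30558 + (7/4 + ((-(-1 + 2))/(1/(-232 - 97)))/4)) = 1/(-30558 + (7/4 + ((-1*1)/(1/(-329)))/4)) = 1/(-30558 + (7/4 + (-1/(-1/329))/4)) = 1/(-30558 + (7/4 + (-1*(-329))/4)) = 1/(-30558 + (7/4 + (¼)*329)) = 1/(-30558 + (7/4 + 329/4)) = 1/(-30558 + 84) = 1/(-30474) = -1/30474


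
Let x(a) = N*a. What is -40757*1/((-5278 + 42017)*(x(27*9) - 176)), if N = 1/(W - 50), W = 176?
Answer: 570598/89532943 ≈ 0.0063730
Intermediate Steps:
N = 1/126 (N = 1/(176 - 50) = 1/126 ≈ 0.0079365)
x(a) = a/126
-40757*1/((-5278 + 42017)*(x(27*9) - 176)) = -40757*1/((-5278 + 42017)*((27*9)/126 - 176)) = -40757*1/(36739*((1/126)*243 - 176)) = -40757*1/(36739*(27/14 - 176)) = -40757/(36739*(-2437/14)) = -40757/(-89532943/14) = -40757*(-14/89532943) = 570598/89532943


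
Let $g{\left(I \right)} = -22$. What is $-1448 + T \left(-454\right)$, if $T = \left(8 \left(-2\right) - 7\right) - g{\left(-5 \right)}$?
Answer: $-994$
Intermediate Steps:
$T = -1$ ($T = \left(8 \left(-2\right) - 7\right) - -22 = \left(-16 - 7\right) + 22 = -23 + 22 = -1$)
$-1448 + T \left(-454\right) = -1448 - -454 = -1448 + 454 = -994$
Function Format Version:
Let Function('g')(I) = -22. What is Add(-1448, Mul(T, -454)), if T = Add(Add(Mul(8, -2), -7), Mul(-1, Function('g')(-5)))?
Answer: -994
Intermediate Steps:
T = -1 (T = Add(Add(Mul(8, -2), -7), Mul(-1, -22)) = Add(Add(-16, -7), 22) = Add(-23, 22) = -1)
Add(-1448, Mul(T, -454)) = Add(-1448, Mul(-1, -454)) = Add(-1448, 454) = -994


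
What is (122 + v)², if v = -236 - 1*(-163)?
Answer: 2401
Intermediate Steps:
v = -73 (v = -236 + 163 = -73)
(122 + v)² = (122 - 73)² = 49² = 2401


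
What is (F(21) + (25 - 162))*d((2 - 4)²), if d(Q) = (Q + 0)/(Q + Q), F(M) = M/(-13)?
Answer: -901/13 ≈ -69.308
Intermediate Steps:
F(M) = -M/13 (F(M) = M*(-1/13) = -M/13)
d(Q) = ½ (d(Q) = Q/((2*Q)) = Q*(1/(2*Q)) = ½)
(F(21) + (25 - 162))*d((2 - 4)²) = (-1/13*21 + (25 - 162))*(½) = (-21/13 - 137)*(½) = -1802/13*½ = -901/13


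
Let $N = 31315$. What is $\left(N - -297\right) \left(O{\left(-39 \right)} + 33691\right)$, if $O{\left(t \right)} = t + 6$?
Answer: $1063996696$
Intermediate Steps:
$O{\left(t \right)} = 6 + t$
$\left(N - -297\right) \left(O{\left(-39 \right)} + 33691\right) = \left(31315 - -297\right) \left(\left(6 - 39\right) + 33691\right) = \left(31315 + 297\right) \left(-33 + 33691\right) = 31612 \cdot 33658 = 1063996696$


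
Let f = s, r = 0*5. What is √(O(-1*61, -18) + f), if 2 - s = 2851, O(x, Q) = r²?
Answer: I*√2849 ≈ 53.376*I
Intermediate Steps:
r = 0
O(x, Q) = 0 (O(x, Q) = 0² = 0)
s = -2849 (s = 2 - 1*2851 = 2 - 2851 = -2849)
f = -2849
√(O(-1*61, -18) + f) = √(0 - 2849) = √(-2849) = I*√2849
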